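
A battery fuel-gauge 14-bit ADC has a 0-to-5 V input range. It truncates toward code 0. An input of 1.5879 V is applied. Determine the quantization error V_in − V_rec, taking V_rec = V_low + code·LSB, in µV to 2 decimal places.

One LSB is 5 V / 16384 = 305.18 µV.
Scaled input = 5203.2307 LSBs, so code = 5203.
Reconstructed: 1.5878296 V.
Difference: 7.04102e-05 V → 70.41 µV.

70.41 µV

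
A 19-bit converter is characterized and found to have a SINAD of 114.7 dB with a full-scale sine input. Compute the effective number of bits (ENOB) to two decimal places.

18.76 bits

ENOB = (SINAD − 1.76) / 6.02 = (114.7 − 1.76)/6.02 = 18.761.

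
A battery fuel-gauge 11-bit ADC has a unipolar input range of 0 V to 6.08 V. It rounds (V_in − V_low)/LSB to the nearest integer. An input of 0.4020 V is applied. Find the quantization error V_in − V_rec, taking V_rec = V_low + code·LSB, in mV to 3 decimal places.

Step size: 6.08 V ÷ 2^11 = 2.969 mV.
Scaled input = 135.4105 LSBs, so code = 135.
V_rec = 0 + 135·0.00296875 = 0.40078125 V.
V_in − V_rec = 0.00121875 V = 1.219 mV.

1.219 mV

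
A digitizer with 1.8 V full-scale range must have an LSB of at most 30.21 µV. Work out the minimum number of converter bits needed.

16 bits

Number of steps required ≥ 1.8 V / 30.21 µV = 59582.92.
Need 2^N ≥ 59582.92; 2^15 = 32768, 2^16 = 65536.
Minimum N = 16.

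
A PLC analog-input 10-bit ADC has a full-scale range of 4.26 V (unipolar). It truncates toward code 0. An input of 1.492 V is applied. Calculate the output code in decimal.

With 1024 levels over 4.26 V, one step is 4.160 mV.
(V_in − V_low)/LSB = (1.492 − 0) / 0.00416016 = 358.640.
Floor → code 358.

code 358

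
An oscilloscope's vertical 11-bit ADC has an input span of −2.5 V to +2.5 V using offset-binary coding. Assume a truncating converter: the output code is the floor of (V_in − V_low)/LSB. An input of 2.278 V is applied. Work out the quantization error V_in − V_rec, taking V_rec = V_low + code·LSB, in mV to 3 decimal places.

0.168 mV

LSB = 5/2^11 = 2.441 mV.
(V_in − V_low)/LSB = (2.278 − (−2.5))/0.00244141 = 1957.0688 → code 1957 (floor).
Code 1957 maps back to (−2.5) + 1957×0.00244141 V = 2.277832 V.
Difference: 0.000167969 V → 0.168 mV.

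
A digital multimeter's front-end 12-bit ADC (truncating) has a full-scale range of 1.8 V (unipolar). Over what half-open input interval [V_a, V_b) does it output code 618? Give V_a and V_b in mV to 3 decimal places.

LSB = 1.8/2^12 = 439.45 µV.
V_a = V_low + 618·LSB = 0.271582 V; V_b = V_low + 619·LSB = 0.272021 V.

[271.582 mV, 272.021 mV)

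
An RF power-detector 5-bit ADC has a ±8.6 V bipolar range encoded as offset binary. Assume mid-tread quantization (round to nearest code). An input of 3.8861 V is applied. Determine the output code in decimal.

code 23

Full-scale span = 17.2 V; LSB = 17.2/2^5 = 0.5375 V.
(V_in − V_low)/LSB = (3.8861 − (−8.6)) / 0.5375 = 23.230.
Round → code 23.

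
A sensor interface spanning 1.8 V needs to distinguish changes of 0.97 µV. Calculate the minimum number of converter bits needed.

21 bits

Number of steps required ≥ 1.8 V / 0.97 µV = 1855670.10.
Need 2^N ≥ 1855670.10; 2^20 = 1048576, 2^21 = 2097152.
Minimum N = 21.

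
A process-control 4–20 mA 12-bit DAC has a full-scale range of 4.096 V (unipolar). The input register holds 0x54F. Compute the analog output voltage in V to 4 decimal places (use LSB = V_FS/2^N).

1.3590 V

LSB = 4.096 V / 2^12 = 1.000 mV.
Code 0x54F = 1359 decimal.
V_out = 0 + 1359 × 0.001 V = 1.359 V.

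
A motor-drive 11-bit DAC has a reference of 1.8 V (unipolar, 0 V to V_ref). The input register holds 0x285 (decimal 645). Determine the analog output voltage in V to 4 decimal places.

0.5669 V

LSB = 1.8 V / 2^11 = 0.879 mV.
Code 0x285 = 645 decimal.
V_out = 0 + 645 × 0.000878906 V = 0.566895 V.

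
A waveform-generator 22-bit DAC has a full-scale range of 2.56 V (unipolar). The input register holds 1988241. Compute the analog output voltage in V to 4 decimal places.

LSB = 2.56 V / 2^22 = 0.61 µV.
V_out = 0 + 1988241 × 6.10352e-07 V = 1.21353 V.

1.2135 V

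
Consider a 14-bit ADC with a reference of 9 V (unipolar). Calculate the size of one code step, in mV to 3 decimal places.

Full-scale span = 9 V.
LSB = 9 / 2^14 = 9 / 16384 = 0.000549316 V = 0.549 mV.

0.549 mV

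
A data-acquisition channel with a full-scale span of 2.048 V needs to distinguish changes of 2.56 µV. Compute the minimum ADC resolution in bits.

20 bits

Number of steps required ≥ 2.048 V / 2.56 µV = 800000.00.
Need 2^N ≥ 800000.00; 2^19 = 524288, 2^20 = 1048576.
Minimum N = 20.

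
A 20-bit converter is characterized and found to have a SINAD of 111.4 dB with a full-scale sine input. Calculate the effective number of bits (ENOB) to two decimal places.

ENOB = (SINAD − 1.76) / 6.02 = (111.4 − 1.76)/6.02 = 18.213.

18.21 bits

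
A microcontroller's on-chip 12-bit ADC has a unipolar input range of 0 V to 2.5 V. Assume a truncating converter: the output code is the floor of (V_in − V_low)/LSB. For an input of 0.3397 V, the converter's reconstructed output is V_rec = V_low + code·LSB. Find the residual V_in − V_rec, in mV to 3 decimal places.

0.345 mV

One LSB is 2.5 V / 4096 = 0.610 mV.
Scaled input = 556.5645 LSBs, so code = 556.
Reconstructed: 0.33935547 V.
Error = 0.3397 − 0.33935547 = 0.000344531 V = 0.345 mV.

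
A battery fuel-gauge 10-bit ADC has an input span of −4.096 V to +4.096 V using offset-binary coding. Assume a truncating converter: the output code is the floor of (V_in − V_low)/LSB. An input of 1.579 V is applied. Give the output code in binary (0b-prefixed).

LSB = 8.192 V / 1024 = 8.000 mV.
(V_in − V_low)/LSB = (1.579 − (−4.096)) / 0.008 = 709.375.
So the output code is 709.
In binary (0b-prefixed): 0b1011000101.

code 0b1011000101 (decimal 709)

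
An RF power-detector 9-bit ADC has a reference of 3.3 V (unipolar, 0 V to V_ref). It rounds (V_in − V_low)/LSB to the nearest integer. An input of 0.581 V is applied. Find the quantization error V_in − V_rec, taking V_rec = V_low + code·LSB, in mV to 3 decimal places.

LSB = 3.3/2^9 = 6.445 mV.
(0.581 − 0)/0.00644531 = 90.1430; round gives code 90.
Code 90 maps back to 0 + 90×0.00644531 V = 0.58007812 V.
Error = 0.581 − 0.58007812 = 0.000921875 V = 0.922 mV.

0.922 mV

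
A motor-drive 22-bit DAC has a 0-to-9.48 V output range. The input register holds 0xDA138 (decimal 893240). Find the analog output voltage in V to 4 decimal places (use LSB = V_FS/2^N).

2.0189 V

LSB = 9.48 V / 2^22 = 2.26 µV.
Code 0xDA138 = 893240 decimal.
V_out = 0 + 893240 × 2.26021e-06 V = 2.01891 V.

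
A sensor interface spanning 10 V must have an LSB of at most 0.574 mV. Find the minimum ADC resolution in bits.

15 bits

Number of steps required ≥ 10 V / 0.574 mV = 17421.60.
Need 2^N ≥ 17421.60; 2^14 = 16384, 2^15 = 32768.
Minimum N = 15.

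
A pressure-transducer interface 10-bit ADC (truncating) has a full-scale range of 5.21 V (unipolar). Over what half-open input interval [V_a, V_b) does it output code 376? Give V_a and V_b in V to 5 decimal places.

[1.91305 V, 1.91813 V)

LSB = 5.21/2^10 = 5.088 mV.
V_a = V_low + 376·LSB = 1.91305 V; V_b = V_low + 377·LSB = 1.91813 V.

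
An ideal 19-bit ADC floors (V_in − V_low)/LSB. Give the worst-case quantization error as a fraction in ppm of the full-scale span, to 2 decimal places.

Truncating → worst-case error = 1 LSB = V_FS/2^19, so 1e+06/524288 = 1.90735 ppm of full scale.

1.91 ppm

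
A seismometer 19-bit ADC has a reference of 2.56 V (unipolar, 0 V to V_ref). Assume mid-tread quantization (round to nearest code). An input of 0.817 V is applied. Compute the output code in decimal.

code 167322

With 524288 levels over 2.56 V, one step is 4.88 µV.
Input sits at 167321.600 steps above V_low.
So the output code is 167322.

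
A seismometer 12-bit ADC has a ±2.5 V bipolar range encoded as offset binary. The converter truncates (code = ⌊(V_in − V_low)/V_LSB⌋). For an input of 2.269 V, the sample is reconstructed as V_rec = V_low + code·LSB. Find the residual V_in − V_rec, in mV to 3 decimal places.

LSB = 5/2^12 = 1.221 mV.
(2.269 − (−2.5))/0.0012207 = 3906.7648; ⌊·⌋ gives code 3906.
Code 3906 maps back to (−2.5) + 3906×0.0012207 V = 2.2680664 V.
V_in − V_rec = 0.000933594 V = 0.934 mV.

0.934 mV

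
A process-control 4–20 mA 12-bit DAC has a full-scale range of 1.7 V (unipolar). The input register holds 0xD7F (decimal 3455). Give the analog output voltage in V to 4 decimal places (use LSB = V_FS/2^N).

1.4340 V

LSB = 1.7 V / 2^12 = 415.04 µV.
Code 0xD7F = 3455 decimal.
V_out = 0 + 3455 × 0.000415039 V = 1.43396 V.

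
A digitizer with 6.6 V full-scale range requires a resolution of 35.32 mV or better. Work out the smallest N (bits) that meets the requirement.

Number of steps required ≥ 6.6 V / 35.32 mV = 186.86.
Need 2^N ≥ 186.86; 2^7 = 128, 2^8 = 256.
Minimum N = 8.

8 bits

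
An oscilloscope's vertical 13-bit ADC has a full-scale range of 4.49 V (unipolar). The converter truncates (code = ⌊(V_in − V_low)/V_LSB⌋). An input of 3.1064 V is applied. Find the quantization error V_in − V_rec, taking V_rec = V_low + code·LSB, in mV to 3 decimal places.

One LSB is 4.49 V / 8192 = 0.548 mV.
Scaled input = 5667.6233 LSBs, so code = 5667.
V_rec = 0 + 5667·0.000548096 = 3.1060583 V.
Error = 3.1064 − 3.1060583 = 0.00034165 V = 0.342 mV.

0.342 mV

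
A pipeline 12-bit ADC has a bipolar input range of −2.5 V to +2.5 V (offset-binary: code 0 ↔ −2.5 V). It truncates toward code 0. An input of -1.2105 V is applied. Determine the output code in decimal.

LSB = 5 V / 4096 = 1.221 mV.
(-1.2105 − (−2.5)) / 0.0012207 = 1056.358 LSBs.
So the output code is 1056.

code 1056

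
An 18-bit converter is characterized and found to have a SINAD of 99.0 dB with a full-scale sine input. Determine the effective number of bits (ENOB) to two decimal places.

16.15 bits

ENOB = (SINAD − 1.76) / 6.02 = (99.0 − 1.76)/6.02 = 16.153.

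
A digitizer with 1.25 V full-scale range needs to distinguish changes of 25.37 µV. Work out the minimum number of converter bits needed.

Number of steps required ≥ 1.25 V / 25.37 µV = 49270.79.
Need 2^N ≥ 49270.79; 2^15 = 32768, 2^16 = 65536.
Minimum N = 16.

16 bits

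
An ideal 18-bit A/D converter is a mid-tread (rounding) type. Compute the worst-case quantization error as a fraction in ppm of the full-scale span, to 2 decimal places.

1.91 ppm

Rounding → worst-case error = ½ LSB = V_FS/2^19, so 1e+06/524288 = 1.90735 ppm of full scale.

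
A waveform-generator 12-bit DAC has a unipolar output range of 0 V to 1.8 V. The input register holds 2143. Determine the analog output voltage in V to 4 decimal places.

LSB = 1.8 V / 2^12 = 439.45 µV.
V_out = 0 + 2143 × 0.000439453 V = 0.941748 V.

0.9417 V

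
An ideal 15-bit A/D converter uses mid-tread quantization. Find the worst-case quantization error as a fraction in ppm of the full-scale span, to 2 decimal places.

15.26 ppm

Rounding → worst-case error = ½ LSB = V_FS/2^16, so 1e+06/65536 = 15.2588 ppm of full scale.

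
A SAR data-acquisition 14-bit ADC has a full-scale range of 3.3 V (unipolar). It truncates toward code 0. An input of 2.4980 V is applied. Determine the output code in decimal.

Full-scale span = 3.3 V; LSB = 3.3/2^14 = 201.42 µV.
Input sits at 12402.192 steps above V_low.
Floor → code 12402.

code 12402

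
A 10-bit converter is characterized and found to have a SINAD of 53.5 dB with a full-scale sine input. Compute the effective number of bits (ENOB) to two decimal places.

ENOB = (SINAD − 1.76) / 6.02 = (53.5 − 1.76)/6.02 = 8.595.

8.59 bits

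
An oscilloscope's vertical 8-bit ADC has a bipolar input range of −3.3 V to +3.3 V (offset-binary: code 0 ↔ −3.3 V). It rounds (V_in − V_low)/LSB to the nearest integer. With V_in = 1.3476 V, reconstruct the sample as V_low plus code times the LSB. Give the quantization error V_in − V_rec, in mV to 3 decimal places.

Step size: 6.6 V ÷ 2^8 = 25.781 mV.
(1.3476 − (−3.3))/0.0257812 = 180.2705; round gives code 180.
Code 180 maps back to (−3.3) + 180×0.0257812 V = 1.340625 V.
Error = 1.3476 − 1.340625 = 0.006975 V = 6.975 mV.

6.975 mV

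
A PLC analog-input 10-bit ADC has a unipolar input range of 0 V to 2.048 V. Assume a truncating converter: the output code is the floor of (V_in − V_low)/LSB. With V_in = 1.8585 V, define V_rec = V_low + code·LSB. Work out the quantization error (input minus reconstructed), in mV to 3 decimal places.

0.500 mV

One LSB is 2.048 V / 1024 = 2.000 mV.
Scaled input = 929.2500 LSBs, so code = 929.
Code 929 maps back to 0 + 929×0.002 V = 1.858 V.
V_in − V_rec = 0.0005 V = 0.500 mV.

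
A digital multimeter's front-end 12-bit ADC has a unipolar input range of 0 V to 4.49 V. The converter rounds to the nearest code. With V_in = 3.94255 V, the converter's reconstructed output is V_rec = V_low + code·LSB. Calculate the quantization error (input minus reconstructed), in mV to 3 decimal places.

Step size: 4.49 V ÷ 2^12 = 1.096 mV.
Scaled input = 3596.5890 LSBs, so code = 3597.
V_rec = 0 + 3597·0.00109619 = 3.9430005 V.
Difference: -0.000450488 V → -0.450 mV.

-0.450 mV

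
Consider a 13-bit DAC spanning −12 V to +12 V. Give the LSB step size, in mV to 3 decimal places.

2.930 mV

Full-scale span = 24 V.
LSB = 24 / 2^13 = 24 / 8192 = 0.00292969 V = 2.930 mV.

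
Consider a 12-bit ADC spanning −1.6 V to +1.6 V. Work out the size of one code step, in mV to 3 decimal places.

Full-scale span = 3.2 V.
LSB = 3.2 / 2^12 = 3.2 / 4096 = 0.00078125 V = 0.781 mV.

0.781 mV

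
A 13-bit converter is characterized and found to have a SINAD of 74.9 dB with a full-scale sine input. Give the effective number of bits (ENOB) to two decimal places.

ENOB = (SINAD − 1.76) / 6.02 = (74.9 − 1.76)/6.02 = 12.150.

12.15 bits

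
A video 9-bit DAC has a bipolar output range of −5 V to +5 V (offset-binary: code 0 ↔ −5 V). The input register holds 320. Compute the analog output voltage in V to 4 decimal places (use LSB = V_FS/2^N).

1.2500 V

LSB = 10 V / 2^9 = 19.531 mV.
V_out = (−5) + 320 × 0.0195312 V = 1.25 V.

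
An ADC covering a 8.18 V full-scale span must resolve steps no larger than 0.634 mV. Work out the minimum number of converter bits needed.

14 bits

Number of steps required ≥ 8.18 V / 0.634 mV = 12902.21.
Need 2^N ≥ 12902.21; 2^13 = 8192, 2^14 = 16384.
Minimum N = 14.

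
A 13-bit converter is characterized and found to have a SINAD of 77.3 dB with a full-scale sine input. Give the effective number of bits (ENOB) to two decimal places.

12.55 bits

ENOB = (SINAD − 1.76) / 6.02 = (77.3 − 1.76)/6.02 = 12.548.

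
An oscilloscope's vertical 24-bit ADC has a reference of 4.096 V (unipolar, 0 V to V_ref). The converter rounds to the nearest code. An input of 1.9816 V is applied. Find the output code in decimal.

code 8116634

With 16777216 levels over 4.096 V, one step is 0.24 µV.
Input sits at 8116633.600 steps above V_low.
Round → code 8116634.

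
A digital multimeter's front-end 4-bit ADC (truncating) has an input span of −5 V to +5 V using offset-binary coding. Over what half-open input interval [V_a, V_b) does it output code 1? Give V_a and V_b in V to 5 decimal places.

[-4.37500 V, -3.75000 V)

LSB = 10/2^4 = 0.6250 V.
V_a = V_low + 1·LSB = -4.375 V; V_b = V_low + 2·LSB = -3.75 V.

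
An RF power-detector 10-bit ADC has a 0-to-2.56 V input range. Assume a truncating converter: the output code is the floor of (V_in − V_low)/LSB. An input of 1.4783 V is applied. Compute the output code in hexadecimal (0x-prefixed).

code 0x24F (decimal 591)

With 1024 levels over 2.56 V, one step is 2.500 mV.
Input sits at 591.320 steps above V_low.
Floor → code 591.
In hexadecimal (0x-prefixed): 0x24F.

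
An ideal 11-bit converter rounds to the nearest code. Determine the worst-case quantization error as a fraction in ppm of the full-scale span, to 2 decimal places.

Rounding → worst-case error = ½ LSB = V_FS/2^12, so 1e+06/4096 = 244.141 ppm of full scale.

244.14 ppm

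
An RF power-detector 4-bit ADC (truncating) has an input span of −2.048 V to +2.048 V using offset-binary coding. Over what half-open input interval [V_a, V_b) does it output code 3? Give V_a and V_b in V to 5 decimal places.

[-1.28000 V, -1.02400 V)

LSB = 4.096/2^4 = 256.000 mV.
V_a = V_low + 3·LSB = -1.28 V; V_b = V_low + 4·LSB = -1.024 V.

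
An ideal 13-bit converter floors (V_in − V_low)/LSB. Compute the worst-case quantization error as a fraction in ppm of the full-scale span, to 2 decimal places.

122.07 ppm

Truncating → worst-case error = 1 LSB = V_FS/2^13, so 1e+06/8192 = 122.07 ppm of full scale.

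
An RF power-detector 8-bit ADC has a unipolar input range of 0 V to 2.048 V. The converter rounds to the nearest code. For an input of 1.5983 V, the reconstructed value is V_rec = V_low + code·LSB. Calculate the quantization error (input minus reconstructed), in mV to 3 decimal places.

LSB = 2.048/2^8 = 8.000 mV.
Scaled input = 199.7875 LSBs, so code = 200.
Reconstructed: 1.6 V.
Error = 1.5983 − 1.6 = -0.0017 V = -1.700 mV.

-1.700 mV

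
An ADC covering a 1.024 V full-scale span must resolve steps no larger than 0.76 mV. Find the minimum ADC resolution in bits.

11 bits

Number of steps required ≥ 1.024 V / 0.76 mV = 1347.37.
Need 2^N ≥ 1347.37; 2^10 = 1024, 2^11 = 2048.
Minimum N = 11.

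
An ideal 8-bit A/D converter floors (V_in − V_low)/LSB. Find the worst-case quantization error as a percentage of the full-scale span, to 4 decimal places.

0.3906 %

Truncating → worst-case error = 1 LSB = V_FS/2^8, so 100/256 = 0.390625 % of full scale.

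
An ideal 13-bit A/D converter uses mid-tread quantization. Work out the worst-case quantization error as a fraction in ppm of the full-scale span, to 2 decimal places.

61.04 ppm

Rounding → worst-case error = ½ LSB = V_FS/2^14, so 1e+06/16384 = 61.0352 ppm of full scale.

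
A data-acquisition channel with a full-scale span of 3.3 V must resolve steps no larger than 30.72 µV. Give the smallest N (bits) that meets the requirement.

Number of steps required ≥ 3.3 V / 30.72 µV = 107421.88.
Need 2^N ≥ 107421.88; 2^16 = 65536, 2^17 = 131072.
Minimum N = 17.

17 bits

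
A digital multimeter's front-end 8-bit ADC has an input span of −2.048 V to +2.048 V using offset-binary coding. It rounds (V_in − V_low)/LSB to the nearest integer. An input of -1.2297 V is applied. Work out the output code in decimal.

code 51

Full-scale span = 4.096 V; LSB = 4.096/2^8 = 16.000 mV.
(-1.2297 − (−2.048)) / 0.016 = 51.144 LSBs.
Round → code 51.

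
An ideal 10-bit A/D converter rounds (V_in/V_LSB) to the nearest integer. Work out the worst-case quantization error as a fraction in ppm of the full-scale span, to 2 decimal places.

Rounding → worst-case error = ½ LSB = V_FS/2^11, so 1e+06/2048 = 488.281 ppm of full scale.

488.28 ppm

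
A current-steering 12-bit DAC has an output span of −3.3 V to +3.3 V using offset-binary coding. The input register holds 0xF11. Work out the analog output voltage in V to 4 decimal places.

LSB = 6.6 V / 2^12 = 1.611 mV.
Code 0xF11 = 3857 decimal.
V_out = (−3.3) + 3857 × 0.00161133 V = 2.91489 V.

2.9149 V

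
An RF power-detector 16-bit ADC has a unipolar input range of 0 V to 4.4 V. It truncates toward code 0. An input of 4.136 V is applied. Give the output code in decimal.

With 65536 levels over 4.4 V, one step is 67.14 µV.
(4.136 − 0) / 6.71387e-05 = 61603.840 LSBs.
Floor → code 61603.

code 61603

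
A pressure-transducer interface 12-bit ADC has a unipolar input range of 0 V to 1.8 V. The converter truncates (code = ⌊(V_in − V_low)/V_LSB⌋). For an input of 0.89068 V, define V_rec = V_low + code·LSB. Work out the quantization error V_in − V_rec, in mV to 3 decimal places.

Step size: 1.8 V ÷ 2^12 = 439.45 µV.
(V_in − V_low)/LSB = (0.89068 − 0)/0.000439453 = 2026.7918 → code 2026 (floor).
V_rec = 0 + 2026·0.000439453 = 0.89033203 V.
Error = 0.89068 − 0.89033203 = 0.000347969 V = 0.348 mV.

0.348 mV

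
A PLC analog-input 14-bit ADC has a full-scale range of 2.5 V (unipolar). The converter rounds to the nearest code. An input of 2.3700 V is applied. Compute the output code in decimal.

code 15532

Full-scale span = 2.5 V; LSB = 2.5/2^14 = 152.59 µV.
(V_in − V_low)/LSB = (2.3700 − 0) / 0.000152588 = 15532.032.
round(15532.032) = 15532.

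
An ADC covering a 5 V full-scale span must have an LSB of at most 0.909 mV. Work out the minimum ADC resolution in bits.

Number of steps required ≥ 5 V / 0.909 mV = 5500.55.
Need 2^N ≥ 5500.55; 2^12 = 4096, 2^13 = 8192.
Minimum N = 13.

13 bits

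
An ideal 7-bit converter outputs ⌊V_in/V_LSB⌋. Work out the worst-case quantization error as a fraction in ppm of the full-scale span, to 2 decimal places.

Truncating → worst-case error = 1 LSB = V_FS/2^7, so 1e+06/128 = 7812.5 ppm of full scale.

7812.50 ppm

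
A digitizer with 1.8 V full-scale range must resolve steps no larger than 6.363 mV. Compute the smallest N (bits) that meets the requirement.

Number of steps required ≥ 1.8 V / 6.363 mV = 282.89.
Need 2^N ≥ 282.89; 2^8 = 256, 2^9 = 512.
Minimum N = 9.

9 bits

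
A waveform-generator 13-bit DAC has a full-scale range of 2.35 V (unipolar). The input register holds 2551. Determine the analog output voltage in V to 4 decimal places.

LSB = 2.35 V / 2^13 = 286.87 µV.
V_out = 0 + 2551 × 0.000286865 V = 0.731793 V.

0.7318 V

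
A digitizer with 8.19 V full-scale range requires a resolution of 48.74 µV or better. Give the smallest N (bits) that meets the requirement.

18 bits

Number of steps required ≥ 8.19 V / 48.74 µV = 168034.47.
Need 2^N ≥ 168034.47; 2^17 = 131072, 2^18 = 262144.
Minimum N = 18.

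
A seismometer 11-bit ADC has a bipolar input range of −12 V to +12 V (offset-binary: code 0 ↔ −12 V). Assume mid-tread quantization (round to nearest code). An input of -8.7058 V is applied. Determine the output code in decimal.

code 281

With 2048 levels over 24 V, one step is 11.719 mV.
Input sits at 281.105 steps above V_low.
round(281.105) = 281.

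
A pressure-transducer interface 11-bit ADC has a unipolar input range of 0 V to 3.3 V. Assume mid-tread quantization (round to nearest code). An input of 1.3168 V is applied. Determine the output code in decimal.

code 817

With 2048 levels over 3.3 V, one step is 1.611 mV.
(V_in − V_low)/LSB = (1.3168 − 0) / 0.00161133 = 817.214.
Round → code 817.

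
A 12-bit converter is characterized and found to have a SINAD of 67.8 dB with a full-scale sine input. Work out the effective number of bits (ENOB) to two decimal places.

10.97 bits

ENOB = (SINAD − 1.76) / 6.02 = (67.8 − 1.76)/6.02 = 10.970.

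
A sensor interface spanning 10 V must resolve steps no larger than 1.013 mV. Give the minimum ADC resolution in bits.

Number of steps required ≥ 10 V / 1.013 mV = 9871.67.
Need 2^N ≥ 9871.67; 2^13 = 8192, 2^14 = 16384.
Minimum N = 14.

14 bits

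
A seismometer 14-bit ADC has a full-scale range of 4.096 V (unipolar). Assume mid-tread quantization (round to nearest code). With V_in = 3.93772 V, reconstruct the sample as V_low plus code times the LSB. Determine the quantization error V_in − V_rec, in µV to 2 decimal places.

-30.00 µV

One LSB is 4.096 V / 16384 = 250.00 µV.
(V_in − V_low)/LSB = (3.93772 − 0)/0.00025 = 15750.8800 → code 15751 (round).
Code 15751 maps back to 0 + 15751×0.00025 V = 3.93775 V.
Error = 3.93772 − 3.93775 = -3e-05 V = -30.00 µV.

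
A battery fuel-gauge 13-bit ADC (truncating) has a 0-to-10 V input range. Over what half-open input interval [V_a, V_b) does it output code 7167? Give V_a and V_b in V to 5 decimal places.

LSB = 10/2^13 = 1.221 mV.
V_a = V_low + 7167·LSB = 8.74878 V; V_b = V_low + 7168·LSB = 8.75 V.

[8.74878 V, 8.75000 V)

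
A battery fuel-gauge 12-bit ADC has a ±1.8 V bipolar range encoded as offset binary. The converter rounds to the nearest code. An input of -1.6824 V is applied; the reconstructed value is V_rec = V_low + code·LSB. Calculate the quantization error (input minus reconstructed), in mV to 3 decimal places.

LSB = 3.6/2^12 = 0.879 mV.
Scaled input = 133.8027 LSBs, so code = 134.
Reconstructed: -1.6822266 V.
Error = -1.6824 − (−1.6822266) = -0.000173438 V = -0.173 mV.

-0.173 mV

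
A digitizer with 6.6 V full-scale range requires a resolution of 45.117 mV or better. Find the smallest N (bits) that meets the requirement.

8 bits

Number of steps required ≥ 6.6 V / 45.117 mV = 146.29.
Need 2^N ≥ 146.29; 2^7 = 128, 2^8 = 256.
Minimum N = 8.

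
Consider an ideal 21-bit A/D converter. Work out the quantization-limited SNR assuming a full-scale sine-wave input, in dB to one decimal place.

128.2 dB

SNR ≈ 6.02·N + 1.76 dB = 6.02·21 + 1.76 = 128.18 dB.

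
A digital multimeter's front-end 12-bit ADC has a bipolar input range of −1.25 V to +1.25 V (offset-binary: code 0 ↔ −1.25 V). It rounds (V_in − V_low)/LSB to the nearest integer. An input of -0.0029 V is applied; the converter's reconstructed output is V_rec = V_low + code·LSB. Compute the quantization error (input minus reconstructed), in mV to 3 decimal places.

One LSB is 2.5 V / 4096 = 0.610 mV.
(V_in − V_low)/LSB = (-0.0029 − (−1.25))/0.000610352 = 2043.2486 → code 2043 (round).
V_rec = (−1.25) + 2043·0.000610352 = -0.0030517578 V.
V_in − V_rec = 0.000151758 V = 0.152 mV.

0.152 mV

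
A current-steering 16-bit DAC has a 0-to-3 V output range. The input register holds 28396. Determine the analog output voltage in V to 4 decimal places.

1.2999 V

LSB = 3 V / 2^16 = 45.78 µV.
V_out = 0 + 28396 × 4.57764e-05 V = 1.29987 V.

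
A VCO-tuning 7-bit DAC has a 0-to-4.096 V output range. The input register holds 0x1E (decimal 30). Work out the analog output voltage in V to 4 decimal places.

LSB = 4.096 V / 2^7 = 32.000 mV.
Code 0x1E = 30 decimal.
V_out = 0 + 30 × 0.032 V = 0.96 V.

0.9600 V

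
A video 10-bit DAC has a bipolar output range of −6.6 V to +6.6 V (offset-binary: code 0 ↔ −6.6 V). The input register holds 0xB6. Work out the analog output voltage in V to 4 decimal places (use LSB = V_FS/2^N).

-4.2539 V

LSB = 13.2 V / 2^10 = 12.891 mV.
Code 0xB6 = 182 decimal.
V_out = (−6.6) + 182 × 0.0128906 V = -4.25391 V.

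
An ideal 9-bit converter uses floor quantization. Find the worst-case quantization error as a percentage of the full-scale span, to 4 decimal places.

Truncating → worst-case error = 1 LSB = V_FS/2^9, so 100/512 = 0.195312 % of full scale.

0.1953 %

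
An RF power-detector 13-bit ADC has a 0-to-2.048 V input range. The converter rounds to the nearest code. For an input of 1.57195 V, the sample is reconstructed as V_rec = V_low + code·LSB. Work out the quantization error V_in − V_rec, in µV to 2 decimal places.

One LSB is 2.048 V / 8192 = 250.00 µV.
(1.57195 − 0)/0.00025 = 6287.8000; round gives code 6288.
Reconstructed: 1.572 V.
Difference: -5e-05 V → -50.00 µV.

-50.00 µV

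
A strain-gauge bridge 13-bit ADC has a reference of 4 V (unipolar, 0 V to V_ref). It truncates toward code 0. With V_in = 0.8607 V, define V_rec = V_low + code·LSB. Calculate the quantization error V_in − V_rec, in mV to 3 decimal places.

LSB = 4/2^13 = 488.28 µV.
(0.8607 − 0)/0.000488281 = 1762.7136; ⌊·⌋ gives code 1762.
V_rec = 0 + 1762·0.000488281 = 0.86035156 V.
Difference: 0.000348438 V → 0.348 mV.

0.348 mV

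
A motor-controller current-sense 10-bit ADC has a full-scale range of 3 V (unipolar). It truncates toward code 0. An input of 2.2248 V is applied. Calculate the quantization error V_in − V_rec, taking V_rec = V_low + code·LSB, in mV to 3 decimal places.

Step size: 3 V ÷ 2^10 = 2.930 mV.
Scaled input = 759.3984 LSBs, so code = 759.
Reconstructed: 2.2236328 V.
V_in − V_rec = 0.00116719 V = 1.167 mV.

1.167 mV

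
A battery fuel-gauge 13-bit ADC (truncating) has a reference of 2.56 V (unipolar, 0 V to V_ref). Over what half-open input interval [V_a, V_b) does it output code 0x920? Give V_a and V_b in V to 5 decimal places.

LSB = 2.56/2^13 = 312.50 µV.
Code 0x920 = 2336 decimal.
V_a = V_low + 2336·LSB = 0.73 V; V_b = V_low + 2337·LSB = 0.730313 V.

[0.73000 V, 0.73031 V)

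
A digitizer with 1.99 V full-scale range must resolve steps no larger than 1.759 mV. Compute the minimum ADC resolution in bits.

11 bits

Number of steps required ≥ 1.99 V / 1.759 mV = 1131.32.
Need 2^N ≥ 1131.32; 2^10 = 1024, 2^11 = 2048.
Minimum N = 11.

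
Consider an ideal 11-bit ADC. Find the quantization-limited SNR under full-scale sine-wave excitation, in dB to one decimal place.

SNR ≈ 6.02·N + 1.76 dB = 6.02·11 + 1.76 = 67.98 dB.

68.0 dB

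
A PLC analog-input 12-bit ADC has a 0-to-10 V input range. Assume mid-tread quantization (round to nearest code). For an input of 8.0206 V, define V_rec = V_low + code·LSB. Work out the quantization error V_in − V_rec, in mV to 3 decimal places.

Step size: 10 V ÷ 2^12 = 2.441 mV.
(V_in − V_low)/LSB = (8.0206 − 0)/0.00244141 = 3285.2378 → code 3285 (round).
V_rec = 0 + 3285·0.00244141 = 8.0200195 V.
Difference: 0.000580469 V → 0.580 mV.

0.580 mV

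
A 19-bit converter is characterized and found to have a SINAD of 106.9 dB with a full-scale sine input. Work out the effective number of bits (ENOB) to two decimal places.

ENOB = (SINAD − 1.76) / 6.02 = (106.9 − 1.76)/6.02 = 17.465.

17.47 bits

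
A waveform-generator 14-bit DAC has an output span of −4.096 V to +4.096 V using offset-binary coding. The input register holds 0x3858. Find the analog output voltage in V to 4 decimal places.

LSB = 8.192 V / 2^14 = 0.500 mV.
Code 0x3858 = 14424 decimal.
V_out = (−4.096) + 14424 × 0.0005 V = 3.116 V.

3.1160 V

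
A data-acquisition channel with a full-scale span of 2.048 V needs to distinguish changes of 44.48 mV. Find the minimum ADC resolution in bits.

Number of steps required ≥ 2.048 V / 44.48 mV = 46.04.
Need 2^N ≥ 46.04; 2^5 = 32, 2^6 = 64.
Minimum N = 6.

6 bits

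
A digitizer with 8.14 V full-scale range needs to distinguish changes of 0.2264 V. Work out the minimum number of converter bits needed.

Number of steps required ≥ 8.14 V / 0.2264 V = 35.95.
Need 2^N ≥ 35.95; 2^5 = 32, 2^6 = 64.
Minimum N = 6.

6 bits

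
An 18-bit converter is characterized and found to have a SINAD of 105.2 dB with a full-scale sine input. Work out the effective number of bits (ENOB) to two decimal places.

ENOB = (SINAD − 1.76) / 6.02 = (105.2 − 1.76)/6.02 = 17.183.

17.18 bits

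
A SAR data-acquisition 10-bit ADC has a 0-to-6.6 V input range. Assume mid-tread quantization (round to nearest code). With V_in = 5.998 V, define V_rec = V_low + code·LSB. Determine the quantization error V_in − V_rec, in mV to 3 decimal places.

-2.586 mV

One LSB is 6.6 V / 1024 = 6.445 mV.
(5.998 − 0)/0.00644531 = 930.5988; round gives code 931.
V_rec = 0 + 931·0.00644531 = 6.0005859 V.
V_in − V_rec = -0.00258594 V = -2.586 mV.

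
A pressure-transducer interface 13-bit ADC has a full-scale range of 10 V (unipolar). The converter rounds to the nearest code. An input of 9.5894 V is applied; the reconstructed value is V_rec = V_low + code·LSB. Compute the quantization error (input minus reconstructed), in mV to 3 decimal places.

Step size: 10 V ÷ 2^13 = 1.221 mV.
(9.5894 − 0)/0.0012207 = 7855.6365; round gives code 7856.
V_rec = 0 + 7856·0.0012207 = 9.5898438 V.
Difference: -0.00044375 V → -0.444 mV.

-0.444 mV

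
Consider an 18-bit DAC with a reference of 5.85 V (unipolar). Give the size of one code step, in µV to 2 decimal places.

22.32 µV

Full-scale span = 5.85 V.
LSB = 5.85 / 2^18 = 5.85 / 262144 = 2.2316e-05 V = 22.32 µV.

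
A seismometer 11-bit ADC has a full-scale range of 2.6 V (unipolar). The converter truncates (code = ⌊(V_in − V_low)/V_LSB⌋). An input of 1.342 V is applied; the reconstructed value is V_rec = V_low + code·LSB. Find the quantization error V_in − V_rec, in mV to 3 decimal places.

LSB = 2.6/2^11 = 1.270 mV.
(1.342 − 0)/0.00126953 = 1057.0831; ⌊·⌋ gives code 1057.
Code 1057 maps back to 0 + 1057×0.00126953 V = 1.3418945 V.
V_in − V_rec = 0.000105469 V = 0.105 mV.

0.105 mV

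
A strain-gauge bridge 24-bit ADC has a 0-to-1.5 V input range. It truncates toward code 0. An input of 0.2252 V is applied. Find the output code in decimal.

LSB = 1.5 V / 16777216 = 0.09 µV.
Input sits at 2518819.362 steps above V_low.
So the output code is 2518819.

code 2518819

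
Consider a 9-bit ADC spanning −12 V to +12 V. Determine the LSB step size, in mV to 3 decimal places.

Full-scale span = 24 V.
LSB = 24 / 2^9 = 24 / 512 = 0.046875 V = 46.875 mV.

46.875 mV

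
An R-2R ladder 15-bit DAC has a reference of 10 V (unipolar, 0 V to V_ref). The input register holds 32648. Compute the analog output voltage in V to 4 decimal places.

LSB = 10 V / 2^15 = 305.18 µV.
V_out = 0 + 32648 × 0.000305176 V = 9.96338 V.

9.9634 V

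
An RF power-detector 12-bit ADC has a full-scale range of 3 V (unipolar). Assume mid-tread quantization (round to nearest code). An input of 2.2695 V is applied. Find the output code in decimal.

LSB = 3 V / 4096 = 0.732 mV.
(2.2695 − 0) / 0.000732422 = 3098.624 LSBs.
Round → code 3099.

code 3099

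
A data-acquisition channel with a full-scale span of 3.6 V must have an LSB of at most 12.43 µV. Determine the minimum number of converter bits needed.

Number of steps required ≥ 3.6 V / 12.43 µV = 289621.88.
Need 2^N ≥ 289621.88; 2^18 = 262144, 2^19 = 524288.
Minimum N = 19.

19 bits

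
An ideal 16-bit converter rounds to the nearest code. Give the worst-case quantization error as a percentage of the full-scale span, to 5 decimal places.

Rounding → worst-case error = ½ LSB = V_FS/2^17, so 100/131072 = 0.000762939 % of full scale.

0.00076 %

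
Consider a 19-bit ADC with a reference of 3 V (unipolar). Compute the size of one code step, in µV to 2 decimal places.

5.72 µV

Full-scale span = 3 V.
LSB = 3 / 2^19 = 3 / 524288 = 5.72205e-06 V = 5.72 µV.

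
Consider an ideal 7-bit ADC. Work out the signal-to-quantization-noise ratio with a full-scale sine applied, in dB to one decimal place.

43.9 dB

SNR ≈ 6.02·N + 1.76 dB = 6.02·7 + 1.76 = 43.90 dB.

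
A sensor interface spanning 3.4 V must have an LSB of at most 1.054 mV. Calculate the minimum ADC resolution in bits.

Number of steps required ≥ 3.4 V / 1.054 mV = 3225.81.
Need 2^N ≥ 3225.81; 2^11 = 2048, 2^12 = 4096.
Minimum N = 12.

12 bits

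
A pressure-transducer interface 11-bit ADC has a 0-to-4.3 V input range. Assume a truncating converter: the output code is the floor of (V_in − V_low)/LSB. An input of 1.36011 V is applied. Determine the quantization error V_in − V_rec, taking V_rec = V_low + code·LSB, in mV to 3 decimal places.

1.663 mV

One LSB is 4.3 V / 2048 = 2.100 mV.
Scaled input = 647.7919 LSBs, so code = 647.
Code 647 maps back to 0 + 647×0.00209961 V = 1.3584473 V.
V_in − V_rec = 0.00166273 V = 1.663 mV.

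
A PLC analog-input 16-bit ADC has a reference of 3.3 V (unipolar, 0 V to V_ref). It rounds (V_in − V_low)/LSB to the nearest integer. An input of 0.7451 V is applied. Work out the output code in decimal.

code 14797

With 65536 levels over 3.3 V, one step is 50.35 µV.
(0.7451 − 0) / 5.0354e-05 = 14797.234 LSBs.
round(14797.234) = 14797.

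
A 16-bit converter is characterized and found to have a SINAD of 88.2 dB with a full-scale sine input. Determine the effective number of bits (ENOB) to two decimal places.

14.36 bits

ENOB = (SINAD − 1.76) / 6.02 = (88.2 − 1.76)/6.02 = 14.359.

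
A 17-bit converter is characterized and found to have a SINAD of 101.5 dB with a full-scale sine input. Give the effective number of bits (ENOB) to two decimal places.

ENOB = (SINAD − 1.76) / 6.02 = (101.5 − 1.76)/6.02 = 16.568.

16.57 bits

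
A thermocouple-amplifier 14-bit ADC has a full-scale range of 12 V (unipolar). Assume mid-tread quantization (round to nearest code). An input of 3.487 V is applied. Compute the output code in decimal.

With 16384 levels over 12 V, one step is 0.732 mV.
(V_in − V_low)/LSB = (3.487 − 0) / 0.000732422 = 4760.917.
round(4760.917) = 4761.

code 4761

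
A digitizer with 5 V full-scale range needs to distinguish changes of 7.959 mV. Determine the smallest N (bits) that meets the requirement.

Number of steps required ≥ 5 V / 7.959 mV = 628.22.
Need 2^N ≥ 628.22; 2^9 = 512, 2^10 = 1024.
Minimum N = 10.

10 bits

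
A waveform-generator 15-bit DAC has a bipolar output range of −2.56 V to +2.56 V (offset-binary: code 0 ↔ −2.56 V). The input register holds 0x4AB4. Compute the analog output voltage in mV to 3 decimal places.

LSB = 5.12 V / 2^15 = 156.25 µV.
Code 0x4AB4 = 19124 decimal.
V_out = (−2.56) + 19124 × 0.00015625 V = 0.428125 V.
= 428.125 mV.

428.125 mV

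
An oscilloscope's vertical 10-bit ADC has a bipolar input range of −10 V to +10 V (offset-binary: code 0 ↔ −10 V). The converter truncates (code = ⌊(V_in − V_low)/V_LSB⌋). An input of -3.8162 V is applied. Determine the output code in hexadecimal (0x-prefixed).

code 0x13C (decimal 316)

LSB = 20 V / 1024 = 19.531 mV.
Input sits at 316.611 steps above V_low.
Floor → code 316.
In hexadecimal (0x-prefixed): 0x13C.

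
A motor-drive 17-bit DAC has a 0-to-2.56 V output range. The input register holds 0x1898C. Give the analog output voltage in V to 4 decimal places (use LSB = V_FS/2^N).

LSB = 2.56 V / 2^17 = 19.53 µV.
Code 0x1898C = 100748 decimal.
V_out = 0 + 100748 × 1.95313e-05 V = 1.96773 V.

1.9677 V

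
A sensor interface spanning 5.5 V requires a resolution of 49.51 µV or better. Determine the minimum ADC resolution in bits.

Number of steps required ≥ 5.5 V / 49.51 µV = 111088.67.
Need 2^N ≥ 111088.67; 2^16 = 65536, 2^17 = 131072.
Minimum N = 17.

17 bits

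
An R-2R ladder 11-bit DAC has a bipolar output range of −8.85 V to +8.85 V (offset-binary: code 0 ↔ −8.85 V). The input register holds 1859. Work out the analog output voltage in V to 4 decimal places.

7.2166 V

LSB = 17.7 V / 2^11 = 8.643 mV.
V_out = (−8.85) + 1859 × 0.00864258 V = 7.21655 V.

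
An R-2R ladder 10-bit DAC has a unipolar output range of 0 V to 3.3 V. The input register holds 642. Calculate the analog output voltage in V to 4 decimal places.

LSB = 3.3 V / 2^10 = 3.223 mV.
V_out = 0 + 642 × 0.00322266 V = 2.06895 V.

2.0689 V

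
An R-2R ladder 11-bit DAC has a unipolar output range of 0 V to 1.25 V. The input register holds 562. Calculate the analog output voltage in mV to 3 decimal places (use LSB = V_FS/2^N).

LSB = 1.25 V / 2^11 = 0.610 mV.
V_out = 0 + 562 × 0.000610352 V = 0.343018 V.
= 343.018 mV.

343.018 mV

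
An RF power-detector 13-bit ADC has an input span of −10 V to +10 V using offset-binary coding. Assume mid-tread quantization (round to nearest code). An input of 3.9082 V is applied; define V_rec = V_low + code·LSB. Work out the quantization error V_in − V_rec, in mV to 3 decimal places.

LSB = 20/2^13 = 2.441 mV.
Scaled input = 5696.7987 LSBs, so code = 5697.
Code 5697 maps back to (−10) + 5697×0.00244141 V = 3.9086914 V.
Error = 3.9082 − 3.9086914 = -0.000491406 V = -0.491 mV.

-0.491 mV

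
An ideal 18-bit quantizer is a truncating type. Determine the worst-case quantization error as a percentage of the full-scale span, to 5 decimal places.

0.00038 %

Truncating → worst-case error = 1 LSB = V_FS/2^18, so 100/262144 = 0.00038147 % of full scale.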